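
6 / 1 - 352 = -346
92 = 92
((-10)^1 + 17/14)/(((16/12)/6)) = -1107/28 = -39.54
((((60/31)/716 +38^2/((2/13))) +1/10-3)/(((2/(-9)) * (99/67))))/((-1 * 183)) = 11628260241/74467580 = 156.15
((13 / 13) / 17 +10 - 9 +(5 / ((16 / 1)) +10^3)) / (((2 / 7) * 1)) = 1906611 / 544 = 3504.80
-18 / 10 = -9 / 5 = -1.80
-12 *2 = -24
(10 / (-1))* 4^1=-40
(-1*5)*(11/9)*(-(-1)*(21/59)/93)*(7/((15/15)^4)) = -2695/16461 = -0.16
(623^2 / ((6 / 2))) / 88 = 388129 / 264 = 1470.19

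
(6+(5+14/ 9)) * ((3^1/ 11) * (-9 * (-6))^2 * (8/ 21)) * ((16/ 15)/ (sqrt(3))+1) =520704 * sqrt(3)/ 385+292896/ 77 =6146.40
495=495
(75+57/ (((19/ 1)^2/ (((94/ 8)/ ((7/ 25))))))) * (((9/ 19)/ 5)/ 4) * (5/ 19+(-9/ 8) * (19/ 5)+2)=-3.89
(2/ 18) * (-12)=-4/ 3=-1.33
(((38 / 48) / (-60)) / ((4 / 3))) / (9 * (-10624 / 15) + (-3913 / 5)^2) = -95 / 5818448256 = -0.00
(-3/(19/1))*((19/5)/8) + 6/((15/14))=5.52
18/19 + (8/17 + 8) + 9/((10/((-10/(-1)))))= 5949/323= 18.42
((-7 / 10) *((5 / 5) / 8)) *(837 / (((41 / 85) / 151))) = -22926.91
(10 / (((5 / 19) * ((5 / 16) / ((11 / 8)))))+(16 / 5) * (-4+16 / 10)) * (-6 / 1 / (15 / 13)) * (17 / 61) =-1762696 / 7625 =-231.17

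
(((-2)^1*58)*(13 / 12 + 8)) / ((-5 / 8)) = 25288 / 15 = 1685.87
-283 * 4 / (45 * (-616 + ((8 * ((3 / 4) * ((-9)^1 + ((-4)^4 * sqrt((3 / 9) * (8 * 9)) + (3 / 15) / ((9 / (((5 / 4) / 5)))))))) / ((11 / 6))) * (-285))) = 1064733164 / 7450393813170795 + 1453596672 * sqrt(6) / 165564306959351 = 0.00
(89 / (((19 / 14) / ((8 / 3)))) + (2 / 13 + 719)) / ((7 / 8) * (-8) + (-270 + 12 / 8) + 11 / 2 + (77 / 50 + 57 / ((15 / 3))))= -33123850 / 9524073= -3.48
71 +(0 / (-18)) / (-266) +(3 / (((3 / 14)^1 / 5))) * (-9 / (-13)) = 1553 / 13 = 119.46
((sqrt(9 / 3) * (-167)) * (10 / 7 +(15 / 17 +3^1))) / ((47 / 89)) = -9393416 * sqrt(3) / 5593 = -2908.97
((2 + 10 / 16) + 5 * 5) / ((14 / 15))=3315 / 112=29.60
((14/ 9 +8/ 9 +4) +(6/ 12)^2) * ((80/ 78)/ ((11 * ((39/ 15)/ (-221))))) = -204850/ 3861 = -53.06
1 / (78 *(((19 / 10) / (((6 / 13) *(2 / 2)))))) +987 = 3169267 / 3211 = 987.00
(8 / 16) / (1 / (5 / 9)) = 5 / 18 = 0.28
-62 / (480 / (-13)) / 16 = 403 / 3840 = 0.10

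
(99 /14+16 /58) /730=0.01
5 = 5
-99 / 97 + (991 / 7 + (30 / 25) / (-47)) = 22422916 / 159565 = 140.53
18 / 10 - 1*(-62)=63.80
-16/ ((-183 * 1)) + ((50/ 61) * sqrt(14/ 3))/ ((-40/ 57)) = 16/ 183 - 95 * sqrt(42)/ 244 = -2.44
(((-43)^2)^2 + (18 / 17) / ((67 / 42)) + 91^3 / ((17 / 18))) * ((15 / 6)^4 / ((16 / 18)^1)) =27015872180625 / 145792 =185304215.46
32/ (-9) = -32/ 9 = -3.56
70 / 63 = 10 / 9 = 1.11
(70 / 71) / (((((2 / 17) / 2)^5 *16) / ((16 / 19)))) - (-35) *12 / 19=99419810 / 1349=73698.90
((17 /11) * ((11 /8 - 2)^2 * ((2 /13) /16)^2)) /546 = 425 /4157497344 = 0.00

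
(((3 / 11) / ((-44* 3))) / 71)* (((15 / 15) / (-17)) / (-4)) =-0.00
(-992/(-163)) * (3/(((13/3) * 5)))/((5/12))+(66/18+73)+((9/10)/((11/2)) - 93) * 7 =-571.17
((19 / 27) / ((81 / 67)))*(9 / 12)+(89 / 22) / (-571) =0.43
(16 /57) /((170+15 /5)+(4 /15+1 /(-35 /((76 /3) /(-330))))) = 92400 /57035777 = 0.00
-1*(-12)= 12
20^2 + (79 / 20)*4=2079 / 5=415.80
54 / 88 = 0.61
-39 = -39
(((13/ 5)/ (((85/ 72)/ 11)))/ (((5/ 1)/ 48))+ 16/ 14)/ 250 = 1738228/ 1859375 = 0.93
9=9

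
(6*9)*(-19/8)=-513/4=-128.25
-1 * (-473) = 473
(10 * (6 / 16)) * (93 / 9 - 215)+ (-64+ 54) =-1555 / 2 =-777.50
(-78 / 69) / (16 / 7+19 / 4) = -728 / 4531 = -0.16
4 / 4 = 1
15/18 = 0.83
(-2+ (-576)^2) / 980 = 165887 / 490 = 338.54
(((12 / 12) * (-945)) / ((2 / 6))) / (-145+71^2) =-315 / 544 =-0.58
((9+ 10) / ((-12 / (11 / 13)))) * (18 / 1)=-627 / 26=-24.12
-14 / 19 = -0.74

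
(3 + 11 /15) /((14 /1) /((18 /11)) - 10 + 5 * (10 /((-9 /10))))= -0.07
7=7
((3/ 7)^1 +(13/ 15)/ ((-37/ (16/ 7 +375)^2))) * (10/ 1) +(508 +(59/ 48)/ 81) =-231414409897/ 7048944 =-32829.66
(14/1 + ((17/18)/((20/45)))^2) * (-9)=-10665/64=-166.64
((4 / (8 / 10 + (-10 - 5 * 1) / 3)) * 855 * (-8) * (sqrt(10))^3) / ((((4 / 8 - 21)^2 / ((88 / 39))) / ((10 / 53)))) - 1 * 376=-376 + 535040000 * sqrt(10) / 8107463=-167.31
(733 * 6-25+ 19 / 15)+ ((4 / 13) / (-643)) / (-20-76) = 4374.27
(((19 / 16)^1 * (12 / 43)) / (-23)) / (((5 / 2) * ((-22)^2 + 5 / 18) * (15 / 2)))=-342 / 215527825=-0.00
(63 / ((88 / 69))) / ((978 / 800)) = 72450 / 1793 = 40.41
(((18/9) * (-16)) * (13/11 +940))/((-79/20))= 6625920/869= 7624.76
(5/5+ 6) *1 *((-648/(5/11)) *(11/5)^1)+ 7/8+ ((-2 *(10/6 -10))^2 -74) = -39149257/1800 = -21749.59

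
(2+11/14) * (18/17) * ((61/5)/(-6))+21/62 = -104376/18445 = -5.66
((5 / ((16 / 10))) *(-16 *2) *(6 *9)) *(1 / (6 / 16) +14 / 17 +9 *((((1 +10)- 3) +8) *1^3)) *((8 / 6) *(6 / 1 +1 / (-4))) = -103803600 / 17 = -6106094.12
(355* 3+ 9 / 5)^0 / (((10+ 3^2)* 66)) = 1 / 1254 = 0.00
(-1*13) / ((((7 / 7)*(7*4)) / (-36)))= 16.71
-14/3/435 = -14/1305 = -0.01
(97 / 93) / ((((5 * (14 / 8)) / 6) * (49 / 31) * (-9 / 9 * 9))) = -776 / 15435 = -0.05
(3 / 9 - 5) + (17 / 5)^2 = 517 / 75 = 6.89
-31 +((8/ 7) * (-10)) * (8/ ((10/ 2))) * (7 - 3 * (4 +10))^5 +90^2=960408069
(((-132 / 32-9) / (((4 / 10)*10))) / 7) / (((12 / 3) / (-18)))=135 / 64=2.11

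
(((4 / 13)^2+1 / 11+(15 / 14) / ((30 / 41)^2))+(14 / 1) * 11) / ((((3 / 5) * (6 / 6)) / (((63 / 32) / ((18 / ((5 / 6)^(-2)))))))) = 243895019 / 5948800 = 41.00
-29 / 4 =-7.25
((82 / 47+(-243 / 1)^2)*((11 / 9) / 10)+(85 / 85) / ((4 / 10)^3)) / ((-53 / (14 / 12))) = -159.22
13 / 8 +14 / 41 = 645 / 328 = 1.97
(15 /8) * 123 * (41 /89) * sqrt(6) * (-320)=-3025800 * sqrt(6) /89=-83277.15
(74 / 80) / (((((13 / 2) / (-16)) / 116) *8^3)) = -1073 / 2080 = -0.52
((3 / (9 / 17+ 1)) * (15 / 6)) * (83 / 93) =7055 / 1612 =4.38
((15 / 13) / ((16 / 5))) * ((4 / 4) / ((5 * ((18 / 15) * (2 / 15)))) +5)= 2.25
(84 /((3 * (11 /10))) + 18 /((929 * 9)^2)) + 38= 5421623584 /85441059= 63.45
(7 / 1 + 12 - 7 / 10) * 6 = 549 / 5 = 109.80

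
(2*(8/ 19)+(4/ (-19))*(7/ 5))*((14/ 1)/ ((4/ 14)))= 2548/ 95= 26.82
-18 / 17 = -1.06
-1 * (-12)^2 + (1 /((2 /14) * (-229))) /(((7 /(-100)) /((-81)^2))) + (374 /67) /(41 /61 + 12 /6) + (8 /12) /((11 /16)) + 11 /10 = 2249127452147 /825299970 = 2725.22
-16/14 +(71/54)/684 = -294991/258552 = -1.14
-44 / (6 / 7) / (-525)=22 / 225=0.10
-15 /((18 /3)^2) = -5 /12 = -0.42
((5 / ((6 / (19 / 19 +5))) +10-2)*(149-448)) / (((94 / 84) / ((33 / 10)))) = -2693691 / 235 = -11462.51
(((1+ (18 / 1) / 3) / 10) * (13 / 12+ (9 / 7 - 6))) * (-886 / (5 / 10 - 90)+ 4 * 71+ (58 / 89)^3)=-283054748275 / 378568353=-747.70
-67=-67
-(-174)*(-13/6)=-377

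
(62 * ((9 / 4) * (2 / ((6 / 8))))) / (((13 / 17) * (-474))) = -1054 / 1027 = -1.03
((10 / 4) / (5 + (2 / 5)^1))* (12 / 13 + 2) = 475 / 351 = 1.35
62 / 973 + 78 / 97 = 81908 / 94381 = 0.87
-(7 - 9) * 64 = 128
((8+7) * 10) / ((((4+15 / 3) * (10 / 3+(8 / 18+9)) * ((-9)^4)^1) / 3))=10 / 16767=0.00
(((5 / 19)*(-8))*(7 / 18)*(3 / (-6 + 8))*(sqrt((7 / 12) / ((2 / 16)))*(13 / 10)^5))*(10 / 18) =-2599051*sqrt(42) / 3078000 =-5.47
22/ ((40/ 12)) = 33/ 5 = 6.60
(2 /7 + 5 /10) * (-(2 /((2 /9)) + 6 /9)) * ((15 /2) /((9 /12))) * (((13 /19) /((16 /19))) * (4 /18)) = -20735 /1512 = -13.71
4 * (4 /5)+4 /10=18 /5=3.60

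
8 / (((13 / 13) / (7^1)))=56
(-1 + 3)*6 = 12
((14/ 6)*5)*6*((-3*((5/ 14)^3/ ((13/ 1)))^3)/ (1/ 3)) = -0.00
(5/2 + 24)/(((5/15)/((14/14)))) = 159/2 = 79.50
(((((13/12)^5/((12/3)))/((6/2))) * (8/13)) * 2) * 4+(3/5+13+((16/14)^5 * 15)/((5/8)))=239181003251/3920736960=61.00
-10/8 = -5/4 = -1.25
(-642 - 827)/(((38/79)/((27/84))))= -1044459/1064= -981.63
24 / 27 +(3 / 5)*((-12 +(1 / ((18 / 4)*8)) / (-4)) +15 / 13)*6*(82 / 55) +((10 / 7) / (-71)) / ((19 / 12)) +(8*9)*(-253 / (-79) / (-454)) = -114683698864417 / 1981293432300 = -57.88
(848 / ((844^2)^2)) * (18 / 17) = 477 / 269568243976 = 0.00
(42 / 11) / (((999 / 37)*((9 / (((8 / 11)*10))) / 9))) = 1120 / 1089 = 1.03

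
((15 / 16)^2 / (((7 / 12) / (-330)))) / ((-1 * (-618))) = -37125 / 46144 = -0.80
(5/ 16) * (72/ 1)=45/ 2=22.50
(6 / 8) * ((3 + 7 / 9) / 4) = 17 / 24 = 0.71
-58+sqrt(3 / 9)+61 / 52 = -2955 / 52+sqrt(3) / 3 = -56.25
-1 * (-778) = 778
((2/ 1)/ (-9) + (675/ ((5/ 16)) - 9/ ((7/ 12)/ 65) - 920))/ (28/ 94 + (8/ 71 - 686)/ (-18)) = 49808062/ 8073443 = 6.17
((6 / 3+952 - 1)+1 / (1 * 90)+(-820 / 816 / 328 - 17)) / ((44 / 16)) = 22913477 / 67320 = 340.37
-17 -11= -28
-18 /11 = -1.64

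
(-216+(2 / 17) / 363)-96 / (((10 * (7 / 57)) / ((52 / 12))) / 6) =-485632946 / 215985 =-2248.46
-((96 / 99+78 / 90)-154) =8369 / 55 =152.16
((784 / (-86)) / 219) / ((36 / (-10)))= 980 / 84753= 0.01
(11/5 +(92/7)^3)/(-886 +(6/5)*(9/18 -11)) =-3897213/1541099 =-2.53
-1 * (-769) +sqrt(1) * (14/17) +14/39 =510631/663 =770.18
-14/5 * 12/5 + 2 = -118/25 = -4.72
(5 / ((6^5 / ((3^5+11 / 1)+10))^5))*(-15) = -4026275 / 1190155742208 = -0.00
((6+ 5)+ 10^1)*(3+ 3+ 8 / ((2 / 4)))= 462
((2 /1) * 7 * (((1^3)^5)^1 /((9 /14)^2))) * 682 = 1871408 /81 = 23103.80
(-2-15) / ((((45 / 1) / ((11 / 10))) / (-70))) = 1309 / 45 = 29.09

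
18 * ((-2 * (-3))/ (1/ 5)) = 540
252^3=16003008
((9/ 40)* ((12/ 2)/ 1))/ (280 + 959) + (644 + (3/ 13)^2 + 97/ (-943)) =847679325223/ 1316371420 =643.95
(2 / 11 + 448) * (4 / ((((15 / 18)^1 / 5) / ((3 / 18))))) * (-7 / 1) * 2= -276080 / 11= -25098.18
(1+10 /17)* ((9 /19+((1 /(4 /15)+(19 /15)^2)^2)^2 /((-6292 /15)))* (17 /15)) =-7769727220799299 /2905016400000000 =-2.67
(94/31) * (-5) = -470/31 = -15.16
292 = 292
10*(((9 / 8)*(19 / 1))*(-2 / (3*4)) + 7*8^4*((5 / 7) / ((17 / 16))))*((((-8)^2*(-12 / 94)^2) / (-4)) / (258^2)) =-52419110 / 69435497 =-0.75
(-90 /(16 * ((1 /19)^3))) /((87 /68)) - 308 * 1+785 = -1721379 /58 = -29678.95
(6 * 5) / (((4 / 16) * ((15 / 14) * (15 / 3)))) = 112 / 5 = 22.40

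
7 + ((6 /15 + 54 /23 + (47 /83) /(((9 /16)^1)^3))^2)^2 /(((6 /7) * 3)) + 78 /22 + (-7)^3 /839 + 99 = 114856604211986760188614166858595494 /194720196709209546610891313563125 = 589.85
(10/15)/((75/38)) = 76/225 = 0.34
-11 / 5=-2.20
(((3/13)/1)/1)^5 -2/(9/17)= -12621775/3341637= -3.78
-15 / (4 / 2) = -15 / 2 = -7.50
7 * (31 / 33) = 217 / 33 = 6.58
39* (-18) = -702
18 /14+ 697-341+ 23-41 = 2375 /7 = 339.29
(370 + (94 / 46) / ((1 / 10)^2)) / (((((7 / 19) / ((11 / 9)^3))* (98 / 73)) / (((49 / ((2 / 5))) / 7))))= 60967353425 / 1643166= 37103.59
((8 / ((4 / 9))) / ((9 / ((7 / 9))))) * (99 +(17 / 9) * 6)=4634 / 27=171.63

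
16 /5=3.20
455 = 455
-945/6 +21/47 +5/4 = -29291/188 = -155.80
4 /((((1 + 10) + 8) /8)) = 32 /19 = 1.68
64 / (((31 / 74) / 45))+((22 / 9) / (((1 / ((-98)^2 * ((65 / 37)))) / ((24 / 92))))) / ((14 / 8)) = 1030661440 / 79143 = 13022.77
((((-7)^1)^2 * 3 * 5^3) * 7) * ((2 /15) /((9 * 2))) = 8575 /9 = 952.78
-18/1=-18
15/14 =1.07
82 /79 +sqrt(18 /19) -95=-7423 /79 +3 * sqrt(38) /19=-92.99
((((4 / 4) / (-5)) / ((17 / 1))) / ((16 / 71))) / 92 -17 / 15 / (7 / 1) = -426899 / 2627520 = -0.16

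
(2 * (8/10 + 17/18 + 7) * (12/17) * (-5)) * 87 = -91292/17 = -5370.12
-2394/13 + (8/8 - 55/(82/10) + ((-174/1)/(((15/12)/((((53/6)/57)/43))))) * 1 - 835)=-6697582889/6531915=-1025.36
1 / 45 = 0.02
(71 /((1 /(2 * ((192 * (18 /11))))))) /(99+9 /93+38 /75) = 570499200 /1273679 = 447.91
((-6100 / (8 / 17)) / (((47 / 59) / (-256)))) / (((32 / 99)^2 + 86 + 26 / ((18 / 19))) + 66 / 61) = 117052574601600 / 3221066933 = 36339.69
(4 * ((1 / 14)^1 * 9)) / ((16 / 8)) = 1.29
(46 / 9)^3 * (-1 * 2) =-194672 / 729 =-267.04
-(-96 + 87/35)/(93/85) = 18547/217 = 85.47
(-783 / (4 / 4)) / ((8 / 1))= -783 / 8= -97.88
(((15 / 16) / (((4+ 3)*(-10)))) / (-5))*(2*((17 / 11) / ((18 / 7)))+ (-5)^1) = -0.01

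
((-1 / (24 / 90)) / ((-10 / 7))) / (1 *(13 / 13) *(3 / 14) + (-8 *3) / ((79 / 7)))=-3871 / 2820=-1.37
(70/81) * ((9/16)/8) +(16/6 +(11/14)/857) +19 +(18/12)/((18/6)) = 76808365/3455424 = 22.23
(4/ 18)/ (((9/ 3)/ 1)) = 2/ 27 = 0.07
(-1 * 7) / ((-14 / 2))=1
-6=-6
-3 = -3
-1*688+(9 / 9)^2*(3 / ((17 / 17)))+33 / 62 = -42437 / 62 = -684.47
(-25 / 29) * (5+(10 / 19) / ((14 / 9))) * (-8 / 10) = 14200 / 3857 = 3.68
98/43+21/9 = 595/129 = 4.61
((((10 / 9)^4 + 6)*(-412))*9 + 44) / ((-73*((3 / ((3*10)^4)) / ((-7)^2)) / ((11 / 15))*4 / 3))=2776590543.89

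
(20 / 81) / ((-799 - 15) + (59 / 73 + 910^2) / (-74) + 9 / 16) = -864320 / 42019915347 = -0.00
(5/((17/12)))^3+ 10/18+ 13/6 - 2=3951869/88434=44.69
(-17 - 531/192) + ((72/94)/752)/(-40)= -13971943/706880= -19.77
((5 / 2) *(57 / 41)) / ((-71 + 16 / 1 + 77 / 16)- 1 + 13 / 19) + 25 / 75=499513 / 1888419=0.26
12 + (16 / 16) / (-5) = 59 / 5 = 11.80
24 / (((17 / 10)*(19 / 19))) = 240 / 17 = 14.12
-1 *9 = -9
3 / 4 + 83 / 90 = 301 / 180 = 1.67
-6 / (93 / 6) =-12 / 31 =-0.39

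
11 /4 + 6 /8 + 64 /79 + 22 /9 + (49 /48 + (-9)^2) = 1009909 /11376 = 88.78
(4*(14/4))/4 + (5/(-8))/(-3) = 89/24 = 3.71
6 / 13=0.46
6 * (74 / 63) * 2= 296 / 21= 14.10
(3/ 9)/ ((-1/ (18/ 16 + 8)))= -73/ 24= -3.04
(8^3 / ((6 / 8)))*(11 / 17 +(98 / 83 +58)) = 57628672 / 1411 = 40842.43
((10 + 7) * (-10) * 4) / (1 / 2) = -1360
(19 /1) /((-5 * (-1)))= 19 /5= 3.80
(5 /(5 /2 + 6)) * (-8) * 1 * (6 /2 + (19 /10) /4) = -278 /17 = -16.35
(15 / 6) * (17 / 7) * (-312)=-13260 / 7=-1894.29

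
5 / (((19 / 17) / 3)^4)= 33826005 / 130321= 259.56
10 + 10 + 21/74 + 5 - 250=-16629/74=-224.72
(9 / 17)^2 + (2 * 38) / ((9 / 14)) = 118.50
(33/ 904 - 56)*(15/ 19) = -758865/ 17176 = -44.18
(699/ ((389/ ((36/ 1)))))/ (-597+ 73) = -6291/ 50959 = -0.12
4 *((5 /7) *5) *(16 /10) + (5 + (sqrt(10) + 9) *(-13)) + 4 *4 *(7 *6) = 4080 /7-13 *sqrt(10) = 541.75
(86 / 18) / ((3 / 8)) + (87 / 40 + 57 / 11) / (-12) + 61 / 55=629011 / 47520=13.24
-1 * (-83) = 83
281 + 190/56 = 7963/28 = 284.39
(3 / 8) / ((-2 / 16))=-3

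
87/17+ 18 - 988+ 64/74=-606367/629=-964.02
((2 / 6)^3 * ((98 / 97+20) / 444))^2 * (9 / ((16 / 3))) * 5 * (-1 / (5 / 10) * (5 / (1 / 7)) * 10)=-908565875 / 50081020848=-0.02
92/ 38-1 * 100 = -1854/ 19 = -97.58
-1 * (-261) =261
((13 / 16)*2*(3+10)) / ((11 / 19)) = 3211 / 88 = 36.49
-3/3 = -1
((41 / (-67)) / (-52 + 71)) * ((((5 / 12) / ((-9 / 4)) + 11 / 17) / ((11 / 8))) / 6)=-34768 / 19282131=-0.00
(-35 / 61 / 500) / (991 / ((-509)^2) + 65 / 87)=-157780329 / 103251540200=-0.00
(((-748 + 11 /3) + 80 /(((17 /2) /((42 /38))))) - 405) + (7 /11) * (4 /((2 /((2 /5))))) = -60672188 /53295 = -1138.42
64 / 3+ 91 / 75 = 1691 / 75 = 22.55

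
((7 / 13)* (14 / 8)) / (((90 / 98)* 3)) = 2401 / 7020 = 0.34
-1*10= -10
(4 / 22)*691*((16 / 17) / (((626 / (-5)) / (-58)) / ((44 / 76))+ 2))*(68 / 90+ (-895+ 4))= -25689036128 / 1397961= -18376.07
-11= -11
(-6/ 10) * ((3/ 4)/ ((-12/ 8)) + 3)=-3/ 2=-1.50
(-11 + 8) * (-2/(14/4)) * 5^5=37500/7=5357.14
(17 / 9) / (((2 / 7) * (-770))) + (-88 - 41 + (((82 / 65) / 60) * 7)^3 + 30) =-8075239129817 / 81563625000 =-99.01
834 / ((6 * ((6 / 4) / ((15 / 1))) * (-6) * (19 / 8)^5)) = -22773760 / 7428297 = -3.07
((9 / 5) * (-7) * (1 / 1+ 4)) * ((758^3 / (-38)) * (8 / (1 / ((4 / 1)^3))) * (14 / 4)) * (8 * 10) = 1966736433070080 / 19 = 103512443845793.68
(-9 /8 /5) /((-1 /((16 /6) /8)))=3 /40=0.08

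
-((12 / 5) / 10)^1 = -6 / 25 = -0.24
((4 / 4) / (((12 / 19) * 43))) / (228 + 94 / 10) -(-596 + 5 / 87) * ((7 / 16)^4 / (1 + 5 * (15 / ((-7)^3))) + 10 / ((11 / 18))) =2796735885352274937 / 285972704264192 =9779.73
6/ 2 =3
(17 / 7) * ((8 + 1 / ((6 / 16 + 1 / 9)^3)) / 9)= 12176216 / 2701125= 4.51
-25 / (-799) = 25 / 799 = 0.03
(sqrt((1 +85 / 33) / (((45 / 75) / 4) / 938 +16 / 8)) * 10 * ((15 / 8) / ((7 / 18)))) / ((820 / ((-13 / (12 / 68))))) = -3315 * sqrt(171319323945) / 236920222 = -5.79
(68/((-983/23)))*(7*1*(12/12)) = -10948/983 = -11.14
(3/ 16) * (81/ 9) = 27/ 16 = 1.69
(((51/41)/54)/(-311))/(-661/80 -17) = 680/231927939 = 0.00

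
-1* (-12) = 12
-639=-639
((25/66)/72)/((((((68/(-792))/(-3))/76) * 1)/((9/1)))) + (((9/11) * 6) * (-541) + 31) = -934657/374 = -2499.08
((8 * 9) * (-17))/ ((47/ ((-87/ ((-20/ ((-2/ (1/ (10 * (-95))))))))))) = -10116360/ 47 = -215241.70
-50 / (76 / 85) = -2125 / 38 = -55.92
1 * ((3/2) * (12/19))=18/19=0.95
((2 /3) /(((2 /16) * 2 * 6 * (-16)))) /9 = -1 /324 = -0.00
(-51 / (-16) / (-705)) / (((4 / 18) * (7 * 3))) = -51 / 52640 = -0.00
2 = 2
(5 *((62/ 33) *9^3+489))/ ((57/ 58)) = 1976350/ 209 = 9456.22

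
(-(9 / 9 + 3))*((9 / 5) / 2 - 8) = 142 / 5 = 28.40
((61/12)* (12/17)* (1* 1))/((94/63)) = 3843/1598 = 2.40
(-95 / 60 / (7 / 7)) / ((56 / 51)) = -323 / 224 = -1.44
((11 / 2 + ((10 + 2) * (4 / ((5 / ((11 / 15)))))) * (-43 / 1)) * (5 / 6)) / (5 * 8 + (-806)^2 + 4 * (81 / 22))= -163471 / 428795880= -0.00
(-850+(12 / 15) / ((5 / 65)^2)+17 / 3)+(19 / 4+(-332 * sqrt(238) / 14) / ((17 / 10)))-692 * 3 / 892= -9455789 / 13380-1660 * sqrt(238) / 119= -921.91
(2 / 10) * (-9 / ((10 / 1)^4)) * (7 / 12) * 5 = -0.00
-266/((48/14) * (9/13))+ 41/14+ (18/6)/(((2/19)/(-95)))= -2129377/756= -2816.64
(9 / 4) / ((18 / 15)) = 15 / 8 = 1.88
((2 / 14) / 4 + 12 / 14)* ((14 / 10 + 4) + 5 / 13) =5.16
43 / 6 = 7.17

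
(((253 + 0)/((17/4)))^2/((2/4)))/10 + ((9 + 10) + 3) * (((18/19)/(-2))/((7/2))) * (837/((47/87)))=-3904.32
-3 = -3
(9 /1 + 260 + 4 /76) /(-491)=-5112 /9329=-0.55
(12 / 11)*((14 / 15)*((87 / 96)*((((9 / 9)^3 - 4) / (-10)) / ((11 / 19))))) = 11571 / 24200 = 0.48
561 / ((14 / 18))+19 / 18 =722.34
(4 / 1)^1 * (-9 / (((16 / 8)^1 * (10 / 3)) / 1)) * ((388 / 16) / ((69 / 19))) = -16587 / 460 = -36.06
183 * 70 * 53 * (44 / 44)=678930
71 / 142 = 1 / 2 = 0.50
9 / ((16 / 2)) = 9 / 8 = 1.12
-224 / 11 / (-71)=224 / 781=0.29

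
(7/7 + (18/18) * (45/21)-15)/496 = -83/3472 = -0.02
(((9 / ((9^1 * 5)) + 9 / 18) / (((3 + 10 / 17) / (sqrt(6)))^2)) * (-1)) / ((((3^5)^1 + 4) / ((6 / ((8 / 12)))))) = -54621 / 4595435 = -0.01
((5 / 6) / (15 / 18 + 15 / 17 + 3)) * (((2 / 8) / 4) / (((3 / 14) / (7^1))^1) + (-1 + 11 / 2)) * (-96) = -53380 / 481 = -110.98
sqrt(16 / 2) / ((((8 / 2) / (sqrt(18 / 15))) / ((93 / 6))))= 12.01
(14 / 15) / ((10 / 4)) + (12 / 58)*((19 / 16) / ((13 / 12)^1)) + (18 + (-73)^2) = 302406787 / 56550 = 5347.60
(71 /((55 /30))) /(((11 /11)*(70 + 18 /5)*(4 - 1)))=355 /2024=0.18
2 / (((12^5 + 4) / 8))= 4 / 62209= 0.00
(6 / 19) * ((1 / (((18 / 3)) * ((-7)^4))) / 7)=1 / 319333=0.00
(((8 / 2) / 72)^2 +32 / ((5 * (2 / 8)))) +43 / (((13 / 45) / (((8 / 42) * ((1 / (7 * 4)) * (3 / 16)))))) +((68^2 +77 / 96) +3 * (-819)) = 18109267597 / 8255520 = 2193.60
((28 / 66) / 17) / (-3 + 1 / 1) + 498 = 279371 / 561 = 497.99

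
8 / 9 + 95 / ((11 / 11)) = 863 / 9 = 95.89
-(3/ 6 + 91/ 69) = -1.82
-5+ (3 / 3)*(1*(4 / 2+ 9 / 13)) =-30 / 13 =-2.31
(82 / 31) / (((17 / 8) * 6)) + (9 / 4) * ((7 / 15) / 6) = 24187 / 63240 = 0.38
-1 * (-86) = 86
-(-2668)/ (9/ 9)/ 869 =2668/ 869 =3.07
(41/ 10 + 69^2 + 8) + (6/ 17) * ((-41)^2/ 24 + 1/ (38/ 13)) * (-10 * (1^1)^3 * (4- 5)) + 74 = 8229254/ 1615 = 5095.51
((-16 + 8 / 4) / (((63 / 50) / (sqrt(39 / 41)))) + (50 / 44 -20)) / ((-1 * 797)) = 100 * sqrt(1599) / 294093 + 415 / 17534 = 0.04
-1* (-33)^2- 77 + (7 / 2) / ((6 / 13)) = -13901 / 12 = -1158.42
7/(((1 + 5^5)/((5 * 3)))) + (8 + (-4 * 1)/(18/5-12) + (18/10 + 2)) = 1346813/109410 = 12.31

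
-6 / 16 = -3 / 8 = -0.38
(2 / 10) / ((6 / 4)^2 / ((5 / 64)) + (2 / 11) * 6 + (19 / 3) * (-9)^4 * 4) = 11 / 9143304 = 0.00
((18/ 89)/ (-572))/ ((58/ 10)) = -45/ 738166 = -0.00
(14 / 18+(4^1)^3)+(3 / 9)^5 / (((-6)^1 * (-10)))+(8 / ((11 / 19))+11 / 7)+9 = 100104737 / 1122660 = 89.17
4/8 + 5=11/2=5.50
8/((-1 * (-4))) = 2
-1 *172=-172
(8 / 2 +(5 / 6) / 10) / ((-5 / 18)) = -147 / 10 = -14.70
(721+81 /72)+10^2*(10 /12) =19331 /24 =805.46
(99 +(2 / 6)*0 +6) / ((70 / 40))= 60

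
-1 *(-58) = 58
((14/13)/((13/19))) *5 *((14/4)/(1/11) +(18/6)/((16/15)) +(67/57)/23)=325.52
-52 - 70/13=-746/13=-57.38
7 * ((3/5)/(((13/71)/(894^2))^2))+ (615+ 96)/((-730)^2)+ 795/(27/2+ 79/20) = 2515285054042894733449011/31430974900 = 80025677283172.49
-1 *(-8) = 8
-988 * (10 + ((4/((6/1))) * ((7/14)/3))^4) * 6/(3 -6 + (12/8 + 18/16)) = 1037178688/6561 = 158082.41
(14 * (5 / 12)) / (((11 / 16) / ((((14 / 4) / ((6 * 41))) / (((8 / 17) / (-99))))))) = -4165 / 164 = -25.40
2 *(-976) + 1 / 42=-81983 / 42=-1951.98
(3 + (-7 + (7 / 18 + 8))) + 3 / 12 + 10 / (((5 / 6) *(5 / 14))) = 6883 / 180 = 38.24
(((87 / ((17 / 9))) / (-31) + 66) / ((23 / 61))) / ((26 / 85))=10369695 / 18538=559.38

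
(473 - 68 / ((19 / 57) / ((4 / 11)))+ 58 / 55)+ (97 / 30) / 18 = 2376311 / 5940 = 400.05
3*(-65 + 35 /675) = -8768 /45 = -194.84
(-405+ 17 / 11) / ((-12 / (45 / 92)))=33285 / 2024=16.45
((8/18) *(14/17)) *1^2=56/153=0.37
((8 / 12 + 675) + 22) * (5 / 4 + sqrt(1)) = 6279 / 4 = 1569.75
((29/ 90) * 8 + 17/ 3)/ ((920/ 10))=371/ 4140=0.09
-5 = -5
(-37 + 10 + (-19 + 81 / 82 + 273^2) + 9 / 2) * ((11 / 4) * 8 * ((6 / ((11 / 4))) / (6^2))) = 12216112 / 123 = 99317.98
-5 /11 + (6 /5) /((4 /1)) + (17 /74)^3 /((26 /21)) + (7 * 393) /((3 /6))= 3188161820651 /579470320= 5501.86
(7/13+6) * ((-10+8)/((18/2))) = -170/117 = -1.45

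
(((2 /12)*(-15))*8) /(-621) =20 /621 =0.03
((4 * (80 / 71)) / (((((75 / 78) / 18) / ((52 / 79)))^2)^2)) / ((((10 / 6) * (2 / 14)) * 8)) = 58925878854340313088 / 1080256152734375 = 54548.06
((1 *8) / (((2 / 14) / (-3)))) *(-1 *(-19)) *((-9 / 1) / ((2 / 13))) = 186732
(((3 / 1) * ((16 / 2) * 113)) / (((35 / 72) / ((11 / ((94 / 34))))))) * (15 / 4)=27385776 / 329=83239.44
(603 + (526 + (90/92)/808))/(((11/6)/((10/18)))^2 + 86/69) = 3147203775/33831364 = 93.03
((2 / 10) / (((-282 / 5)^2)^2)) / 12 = 125 / 75888798912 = 0.00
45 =45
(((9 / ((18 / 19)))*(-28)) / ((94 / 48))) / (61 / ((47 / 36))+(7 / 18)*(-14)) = -3024 / 919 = -3.29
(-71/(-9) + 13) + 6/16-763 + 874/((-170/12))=-4916993/6120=-803.43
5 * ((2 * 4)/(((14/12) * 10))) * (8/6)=32/7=4.57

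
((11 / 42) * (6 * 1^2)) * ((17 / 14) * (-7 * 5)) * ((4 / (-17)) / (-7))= -110 / 49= -2.24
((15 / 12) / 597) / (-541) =-5 / 1291908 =-0.00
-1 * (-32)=32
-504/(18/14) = -392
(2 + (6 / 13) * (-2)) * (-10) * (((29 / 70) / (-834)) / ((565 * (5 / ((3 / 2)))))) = 29 / 10209550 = 0.00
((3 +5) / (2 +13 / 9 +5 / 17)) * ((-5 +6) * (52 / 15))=408 / 55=7.42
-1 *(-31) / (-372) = -1 / 12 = -0.08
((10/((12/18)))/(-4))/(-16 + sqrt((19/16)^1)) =5* sqrt(19)/1359 + 320/1359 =0.25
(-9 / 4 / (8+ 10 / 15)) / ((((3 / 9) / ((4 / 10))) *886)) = -81 / 230360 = -0.00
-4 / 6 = -2 / 3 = -0.67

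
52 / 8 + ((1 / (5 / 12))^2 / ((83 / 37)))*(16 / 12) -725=-2967567 / 4150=-715.08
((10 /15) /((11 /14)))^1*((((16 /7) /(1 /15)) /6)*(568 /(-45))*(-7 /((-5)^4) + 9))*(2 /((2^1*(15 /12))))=-408451072 /928125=-440.08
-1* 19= -19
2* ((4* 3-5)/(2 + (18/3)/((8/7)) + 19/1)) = 8/15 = 0.53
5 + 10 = 15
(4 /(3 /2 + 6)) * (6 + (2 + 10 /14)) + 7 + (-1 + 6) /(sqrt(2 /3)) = 5 * sqrt(6) /2 + 1223 /105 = 17.77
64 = 64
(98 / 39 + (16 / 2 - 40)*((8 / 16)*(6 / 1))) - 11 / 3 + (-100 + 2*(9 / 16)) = -20387 / 104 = -196.03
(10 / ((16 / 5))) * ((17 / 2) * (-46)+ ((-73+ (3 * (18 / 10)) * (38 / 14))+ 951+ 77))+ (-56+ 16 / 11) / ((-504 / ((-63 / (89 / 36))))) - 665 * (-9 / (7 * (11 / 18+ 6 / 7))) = 4843765599 / 2028488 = 2387.87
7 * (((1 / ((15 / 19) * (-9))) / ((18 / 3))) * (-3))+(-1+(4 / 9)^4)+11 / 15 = 17383 / 65610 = 0.26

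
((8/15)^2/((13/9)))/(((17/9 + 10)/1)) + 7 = 244001/34775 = 7.02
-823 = -823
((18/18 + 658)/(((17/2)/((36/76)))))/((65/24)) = 284688/20995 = 13.56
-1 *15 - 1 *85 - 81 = -181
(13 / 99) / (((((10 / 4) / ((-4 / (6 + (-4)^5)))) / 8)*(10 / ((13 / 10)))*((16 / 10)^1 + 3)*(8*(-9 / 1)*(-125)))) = 169 / 32596678125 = 0.00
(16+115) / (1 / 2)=262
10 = 10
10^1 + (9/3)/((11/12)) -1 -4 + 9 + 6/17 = 3296/187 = 17.63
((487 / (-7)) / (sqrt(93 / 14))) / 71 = -0.38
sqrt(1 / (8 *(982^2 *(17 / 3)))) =sqrt(102) / 66776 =0.00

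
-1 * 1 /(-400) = 1 /400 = 0.00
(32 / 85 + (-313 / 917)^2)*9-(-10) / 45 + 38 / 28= 7740149911 / 1286560170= 6.02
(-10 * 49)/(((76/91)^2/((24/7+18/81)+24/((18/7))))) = -118542515/12996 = -9121.46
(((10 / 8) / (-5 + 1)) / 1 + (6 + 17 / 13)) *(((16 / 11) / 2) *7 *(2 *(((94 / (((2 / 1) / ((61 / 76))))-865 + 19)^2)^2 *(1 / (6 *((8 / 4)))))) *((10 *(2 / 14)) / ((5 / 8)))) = 6906142268047710755285 / 1192697792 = 5790353863627.94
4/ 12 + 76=229/ 3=76.33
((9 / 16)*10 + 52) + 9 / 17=7909 / 136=58.15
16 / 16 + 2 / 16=9 / 8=1.12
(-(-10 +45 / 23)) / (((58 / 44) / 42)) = 170940 / 667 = 256.28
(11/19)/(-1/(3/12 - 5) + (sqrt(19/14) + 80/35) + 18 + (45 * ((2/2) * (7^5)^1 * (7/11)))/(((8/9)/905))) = 38861261908048888/32891751712716601745669633 - 5664736 * sqrt(266)/32891751712716601745669633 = 0.00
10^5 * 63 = 6300000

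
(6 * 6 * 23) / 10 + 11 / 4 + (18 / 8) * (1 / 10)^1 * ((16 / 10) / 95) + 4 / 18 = 7333849 / 85500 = 85.78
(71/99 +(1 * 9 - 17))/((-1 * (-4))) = -721/396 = -1.82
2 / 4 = 1 / 2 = 0.50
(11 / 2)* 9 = 99 / 2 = 49.50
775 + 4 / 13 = 10079 / 13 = 775.31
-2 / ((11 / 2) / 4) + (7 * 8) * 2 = 1216 / 11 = 110.55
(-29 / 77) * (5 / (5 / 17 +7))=-2465 / 9548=-0.26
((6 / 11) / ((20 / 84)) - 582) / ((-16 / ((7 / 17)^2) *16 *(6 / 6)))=0.38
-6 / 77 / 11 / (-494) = 3 / 209209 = 0.00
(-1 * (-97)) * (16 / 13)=1552 / 13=119.38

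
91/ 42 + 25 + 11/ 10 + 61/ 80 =6967/ 240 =29.03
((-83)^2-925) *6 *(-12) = -429408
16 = 16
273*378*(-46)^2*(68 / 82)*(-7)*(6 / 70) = -22272567408 / 205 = -108646670.28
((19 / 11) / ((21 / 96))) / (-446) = -304 / 17171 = -0.02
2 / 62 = 1 / 31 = 0.03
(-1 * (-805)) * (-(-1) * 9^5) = 47534445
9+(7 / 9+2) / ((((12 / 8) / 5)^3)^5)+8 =193588126.38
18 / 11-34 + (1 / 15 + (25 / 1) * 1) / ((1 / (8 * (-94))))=-3115612 / 165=-18882.50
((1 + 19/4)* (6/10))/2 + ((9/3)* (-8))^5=-318504891/40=-7962622.28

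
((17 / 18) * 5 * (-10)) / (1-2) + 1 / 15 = 47.29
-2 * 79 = -158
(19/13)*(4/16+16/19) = 83/52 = 1.60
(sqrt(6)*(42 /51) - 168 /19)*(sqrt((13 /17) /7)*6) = -144*sqrt(1547) /323 + 12*sqrt(9282) /289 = -13.53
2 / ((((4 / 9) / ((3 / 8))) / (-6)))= -81 / 8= -10.12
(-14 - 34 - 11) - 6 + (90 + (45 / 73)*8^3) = 24865 / 73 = 340.62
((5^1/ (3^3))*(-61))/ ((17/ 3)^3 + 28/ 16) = -1220/ 19841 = -0.06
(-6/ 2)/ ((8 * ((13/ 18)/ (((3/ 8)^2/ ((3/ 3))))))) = -243/ 3328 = -0.07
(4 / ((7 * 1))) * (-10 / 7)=-40 / 49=-0.82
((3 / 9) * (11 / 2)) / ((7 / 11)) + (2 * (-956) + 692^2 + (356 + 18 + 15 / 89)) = 1784255987 / 3738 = 477329.05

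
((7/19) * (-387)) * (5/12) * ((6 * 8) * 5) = -270900/19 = -14257.89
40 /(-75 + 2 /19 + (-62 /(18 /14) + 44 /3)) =-1368 /3709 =-0.37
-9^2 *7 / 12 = -189 / 4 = -47.25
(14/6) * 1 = 7/3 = 2.33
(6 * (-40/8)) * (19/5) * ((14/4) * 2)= -798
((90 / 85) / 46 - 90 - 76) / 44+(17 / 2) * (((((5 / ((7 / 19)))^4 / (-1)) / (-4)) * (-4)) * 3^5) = -2894336875006447 / 41306804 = -70069252.39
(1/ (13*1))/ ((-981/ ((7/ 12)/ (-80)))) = 7/ 12242880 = 0.00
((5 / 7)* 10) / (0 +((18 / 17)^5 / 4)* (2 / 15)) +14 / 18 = 178339429 / 1102248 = 161.80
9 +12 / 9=31 / 3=10.33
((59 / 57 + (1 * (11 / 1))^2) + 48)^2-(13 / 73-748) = 7034611231 / 237177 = 29659.75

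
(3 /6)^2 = 1 /4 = 0.25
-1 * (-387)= 387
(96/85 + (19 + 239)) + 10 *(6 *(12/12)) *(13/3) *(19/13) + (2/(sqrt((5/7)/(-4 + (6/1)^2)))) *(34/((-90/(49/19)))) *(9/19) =54326/85-6664 *sqrt(70)/9025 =632.95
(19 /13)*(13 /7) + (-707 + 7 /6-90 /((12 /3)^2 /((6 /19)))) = -1125013 /1596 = -704.90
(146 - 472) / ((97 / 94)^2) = -2880536 / 9409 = -306.15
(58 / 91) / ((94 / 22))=0.15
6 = 6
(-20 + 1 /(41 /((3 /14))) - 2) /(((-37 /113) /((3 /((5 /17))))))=685.17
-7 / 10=-0.70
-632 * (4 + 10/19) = -54352/19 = -2860.63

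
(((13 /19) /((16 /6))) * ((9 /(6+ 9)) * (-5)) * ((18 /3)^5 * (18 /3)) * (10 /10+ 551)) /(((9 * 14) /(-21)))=62775648 /19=3303981.47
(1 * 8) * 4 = 32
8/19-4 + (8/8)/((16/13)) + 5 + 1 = 983/304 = 3.23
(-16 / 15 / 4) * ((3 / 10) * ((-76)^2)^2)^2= -26712834898919.42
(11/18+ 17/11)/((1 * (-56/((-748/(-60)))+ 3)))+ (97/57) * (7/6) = 25760/47709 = 0.54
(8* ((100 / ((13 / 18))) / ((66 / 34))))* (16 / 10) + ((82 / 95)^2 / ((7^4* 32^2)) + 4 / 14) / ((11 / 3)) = 913.08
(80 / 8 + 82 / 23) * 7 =2184 / 23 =94.96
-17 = -17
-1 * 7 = -7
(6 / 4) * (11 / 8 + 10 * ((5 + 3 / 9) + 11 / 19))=27587 / 304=90.75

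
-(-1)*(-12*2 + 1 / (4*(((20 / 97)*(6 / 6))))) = -1823 / 80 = -22.79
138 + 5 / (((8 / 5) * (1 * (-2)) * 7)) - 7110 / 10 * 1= -64201 / 112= -573.22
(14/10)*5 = 7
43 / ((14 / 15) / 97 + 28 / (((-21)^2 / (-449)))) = -1313865 / 870766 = -1.51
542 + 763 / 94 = 51711 / 94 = 550.12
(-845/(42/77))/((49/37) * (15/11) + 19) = -3783065/50808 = -74.46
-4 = -4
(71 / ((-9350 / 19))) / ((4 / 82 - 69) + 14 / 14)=55309 / 26049100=0.00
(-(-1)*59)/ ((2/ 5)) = 295/ 2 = 147.50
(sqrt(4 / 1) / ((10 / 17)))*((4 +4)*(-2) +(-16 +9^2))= 833 / 5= 166.60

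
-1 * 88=-88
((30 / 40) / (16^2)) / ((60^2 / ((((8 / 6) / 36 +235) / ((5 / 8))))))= 3173 / 10368000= 0.00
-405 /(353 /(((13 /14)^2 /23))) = -68445 /1591324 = -0.04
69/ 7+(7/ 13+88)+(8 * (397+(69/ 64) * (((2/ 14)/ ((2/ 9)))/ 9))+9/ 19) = 90613027/ 27664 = 3275.49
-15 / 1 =-15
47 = 47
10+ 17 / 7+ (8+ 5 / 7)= 148 / 7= 21.14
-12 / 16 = -3 / 4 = -0.75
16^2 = 256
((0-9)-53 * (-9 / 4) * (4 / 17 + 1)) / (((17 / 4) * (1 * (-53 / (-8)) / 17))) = 75240 / 901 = 83.51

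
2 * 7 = 14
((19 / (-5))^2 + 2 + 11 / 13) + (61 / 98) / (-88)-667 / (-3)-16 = 223.61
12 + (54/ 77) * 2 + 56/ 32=4667/ 308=15.15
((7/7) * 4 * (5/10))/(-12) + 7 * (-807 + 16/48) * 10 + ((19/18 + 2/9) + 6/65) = -33032296/585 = -56465.46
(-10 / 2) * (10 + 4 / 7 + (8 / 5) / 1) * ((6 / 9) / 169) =-284 / 1183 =-0.24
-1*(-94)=94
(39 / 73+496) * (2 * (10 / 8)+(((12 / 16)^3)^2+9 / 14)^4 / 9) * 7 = 62476871539736313551455 / 7047851941858115584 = 8864.67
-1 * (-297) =297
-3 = -3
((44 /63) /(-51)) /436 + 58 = 20312575 /350217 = 58.00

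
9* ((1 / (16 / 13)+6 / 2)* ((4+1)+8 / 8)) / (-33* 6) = -183 / 176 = -1.04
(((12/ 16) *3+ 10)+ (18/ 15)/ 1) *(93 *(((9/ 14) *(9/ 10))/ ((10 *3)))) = 675459/ 28000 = 24.12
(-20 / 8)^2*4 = 25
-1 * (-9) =9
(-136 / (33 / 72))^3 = -34773663744 / 1331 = -26125968.25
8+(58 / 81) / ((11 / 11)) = 706 / 81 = 8.72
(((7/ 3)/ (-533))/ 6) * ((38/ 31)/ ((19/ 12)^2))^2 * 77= -0.01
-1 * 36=-36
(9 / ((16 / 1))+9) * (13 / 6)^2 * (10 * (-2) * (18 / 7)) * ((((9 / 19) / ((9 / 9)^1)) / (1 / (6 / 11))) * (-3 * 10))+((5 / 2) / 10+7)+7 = 104804241 / 5852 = 17909.13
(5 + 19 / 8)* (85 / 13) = 5015 / 104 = 48.22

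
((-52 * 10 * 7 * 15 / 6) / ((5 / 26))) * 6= -283920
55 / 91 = 0.60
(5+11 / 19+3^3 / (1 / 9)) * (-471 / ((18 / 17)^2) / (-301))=214296679 / 617652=346.95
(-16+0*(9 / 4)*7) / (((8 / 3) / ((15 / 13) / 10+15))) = -1179 / 13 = -90.69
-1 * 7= -7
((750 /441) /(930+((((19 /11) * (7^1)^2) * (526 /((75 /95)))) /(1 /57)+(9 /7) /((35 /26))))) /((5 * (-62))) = -1375 /805837407294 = -0.00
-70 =-70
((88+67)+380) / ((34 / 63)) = 991.32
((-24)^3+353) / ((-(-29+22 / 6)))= -2127 / 4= -531.75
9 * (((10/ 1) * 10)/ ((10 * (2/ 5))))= 225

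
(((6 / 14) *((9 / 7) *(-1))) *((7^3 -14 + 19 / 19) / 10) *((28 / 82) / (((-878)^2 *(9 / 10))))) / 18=-55 / 110621854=-0.00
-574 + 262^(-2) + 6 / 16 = -78751827 / 137288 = -573.62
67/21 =3.19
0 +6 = 6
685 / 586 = 1.17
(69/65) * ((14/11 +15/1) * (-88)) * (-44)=4347552/65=66885.42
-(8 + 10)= -18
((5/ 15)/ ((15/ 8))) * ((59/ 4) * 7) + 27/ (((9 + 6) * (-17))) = 13961/ 765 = 18.25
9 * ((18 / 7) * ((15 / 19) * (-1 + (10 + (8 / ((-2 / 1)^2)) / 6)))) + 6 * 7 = 212.53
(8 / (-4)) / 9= -2 / 9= -0.22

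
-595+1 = -594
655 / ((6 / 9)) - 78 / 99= 64793 / 66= 981.71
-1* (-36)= 36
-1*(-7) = 7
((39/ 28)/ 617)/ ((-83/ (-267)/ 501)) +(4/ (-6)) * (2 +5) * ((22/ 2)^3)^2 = -8267281.03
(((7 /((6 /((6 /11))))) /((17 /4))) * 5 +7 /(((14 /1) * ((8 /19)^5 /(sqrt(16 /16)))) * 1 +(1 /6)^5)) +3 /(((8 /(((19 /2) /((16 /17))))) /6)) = 5230578485357227 /85445096798336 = 61.22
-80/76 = -20/19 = -1.05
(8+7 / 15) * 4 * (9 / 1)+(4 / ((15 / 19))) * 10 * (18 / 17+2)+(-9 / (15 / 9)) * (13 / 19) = 441947 / 969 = 456.09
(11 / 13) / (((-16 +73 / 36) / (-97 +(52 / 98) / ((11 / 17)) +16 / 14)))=1844100 / 320411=5.76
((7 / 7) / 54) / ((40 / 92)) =23 / 540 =0.04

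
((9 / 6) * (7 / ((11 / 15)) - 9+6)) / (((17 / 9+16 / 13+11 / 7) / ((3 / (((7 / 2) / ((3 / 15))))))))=37908 / 105655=0.36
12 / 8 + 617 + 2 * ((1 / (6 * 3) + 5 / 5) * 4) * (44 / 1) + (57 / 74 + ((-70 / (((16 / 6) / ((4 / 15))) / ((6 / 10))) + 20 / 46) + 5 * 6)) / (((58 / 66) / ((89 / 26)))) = 63249226699 / 57748860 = 1095.25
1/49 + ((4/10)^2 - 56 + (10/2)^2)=-30.82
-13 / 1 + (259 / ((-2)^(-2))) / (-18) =-635 / 9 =-70.56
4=4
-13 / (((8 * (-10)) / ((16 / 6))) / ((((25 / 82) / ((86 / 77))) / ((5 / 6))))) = 1001 / 7052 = 0.14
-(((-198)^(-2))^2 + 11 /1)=-16906489777 /1536953616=-11.00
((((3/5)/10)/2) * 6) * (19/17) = 171/850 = 0.20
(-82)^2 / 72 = 1681 / 18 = 93.39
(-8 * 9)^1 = -72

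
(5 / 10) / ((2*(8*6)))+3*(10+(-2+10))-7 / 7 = 10177 / 192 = 53.01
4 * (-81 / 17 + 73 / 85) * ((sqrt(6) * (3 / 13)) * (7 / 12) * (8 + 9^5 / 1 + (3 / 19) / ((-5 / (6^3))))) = -13037098508 * sqrt(6) / 104975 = -304208.04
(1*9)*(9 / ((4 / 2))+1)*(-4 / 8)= -99 / 4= -24.75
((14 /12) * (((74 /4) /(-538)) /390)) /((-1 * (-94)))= -259 /236676960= -0.00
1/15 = 0.07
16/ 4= 4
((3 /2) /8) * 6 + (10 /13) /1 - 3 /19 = 3431 /1976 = 1.74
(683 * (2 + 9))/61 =7513/61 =123.16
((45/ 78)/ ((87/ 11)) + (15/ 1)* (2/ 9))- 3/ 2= 2156/ 1131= 1.91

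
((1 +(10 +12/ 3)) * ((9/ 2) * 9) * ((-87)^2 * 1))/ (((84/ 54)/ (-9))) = -744903135/ 28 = -26603683.39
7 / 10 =0.70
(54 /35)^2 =2916 /1225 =2.38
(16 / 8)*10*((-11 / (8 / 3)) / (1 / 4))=-330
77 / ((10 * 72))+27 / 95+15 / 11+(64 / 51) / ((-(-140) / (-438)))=-38880997 / 17907120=-2.17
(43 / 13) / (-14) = -0.24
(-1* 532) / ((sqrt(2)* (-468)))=133* sqrt(2) / 234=0.80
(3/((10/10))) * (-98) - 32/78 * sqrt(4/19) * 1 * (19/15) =-294 - 32 * sqrt(19)/585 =-294.24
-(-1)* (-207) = -207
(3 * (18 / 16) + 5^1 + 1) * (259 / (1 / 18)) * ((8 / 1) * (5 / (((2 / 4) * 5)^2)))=279720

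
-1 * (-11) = 11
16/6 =8/3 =2.67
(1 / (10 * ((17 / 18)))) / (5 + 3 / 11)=0.02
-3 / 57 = -1 / 19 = -0.05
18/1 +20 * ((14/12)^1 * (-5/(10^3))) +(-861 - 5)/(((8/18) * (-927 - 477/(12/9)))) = 664643/34260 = 19.40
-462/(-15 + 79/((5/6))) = -110/19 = -5.79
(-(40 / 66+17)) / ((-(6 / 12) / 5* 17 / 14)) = 81340 / 561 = 144.99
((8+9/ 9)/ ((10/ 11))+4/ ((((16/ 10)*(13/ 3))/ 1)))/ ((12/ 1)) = 227/ 260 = 0.87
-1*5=-5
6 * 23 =138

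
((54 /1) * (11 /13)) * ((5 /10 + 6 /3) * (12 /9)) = 1980 /13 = 152.31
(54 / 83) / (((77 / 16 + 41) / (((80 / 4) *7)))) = 1.99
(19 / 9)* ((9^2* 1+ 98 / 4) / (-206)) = -4009 / 3708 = -1.08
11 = 11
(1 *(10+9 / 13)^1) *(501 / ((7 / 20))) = 15305.27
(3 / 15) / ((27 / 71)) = 71 / 135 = 0.53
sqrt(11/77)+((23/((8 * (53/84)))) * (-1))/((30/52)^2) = -54418/3975+sqrt(7)/7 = -13.31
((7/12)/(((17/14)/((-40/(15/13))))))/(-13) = 196/153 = 1.28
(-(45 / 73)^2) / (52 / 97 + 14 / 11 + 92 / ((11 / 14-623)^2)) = -163955305386675 / 780541697766746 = -0.21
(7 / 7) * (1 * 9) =9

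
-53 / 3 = -17.67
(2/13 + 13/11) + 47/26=899/286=3.14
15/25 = 3/5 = 0.60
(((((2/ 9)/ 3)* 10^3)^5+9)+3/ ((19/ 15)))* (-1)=-608000003099363912/ 272629233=-2230135031.41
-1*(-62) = 62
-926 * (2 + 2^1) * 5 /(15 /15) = -18520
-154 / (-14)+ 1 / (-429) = 4718 / 429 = 11.00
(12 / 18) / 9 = 2 / 27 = 0.07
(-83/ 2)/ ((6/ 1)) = -83/ 12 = -6.92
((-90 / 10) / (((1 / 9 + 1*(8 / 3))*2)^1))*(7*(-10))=567 / 5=113.40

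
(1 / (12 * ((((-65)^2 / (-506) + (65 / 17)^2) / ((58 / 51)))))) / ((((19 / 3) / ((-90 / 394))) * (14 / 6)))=-1122561 / 4804346365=-0.00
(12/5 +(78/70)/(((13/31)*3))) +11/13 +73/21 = 2077/273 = 7.61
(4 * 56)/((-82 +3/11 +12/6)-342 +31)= -0.57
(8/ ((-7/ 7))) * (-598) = 4784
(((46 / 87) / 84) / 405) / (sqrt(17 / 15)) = 23*sqrt(255) / 25157790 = 0.00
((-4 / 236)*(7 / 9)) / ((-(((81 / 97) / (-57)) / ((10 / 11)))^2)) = 2377654300 / 46838979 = 50.76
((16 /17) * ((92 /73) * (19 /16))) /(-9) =-1748 /11169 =-0.16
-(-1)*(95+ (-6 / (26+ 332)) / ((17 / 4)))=289073 / 3043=95.00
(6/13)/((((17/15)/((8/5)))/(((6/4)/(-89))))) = -216/19669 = -0.01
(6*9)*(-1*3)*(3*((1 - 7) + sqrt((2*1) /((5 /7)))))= 2916 - 486*sqrt(70) /5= 2102.77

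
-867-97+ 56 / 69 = -963.19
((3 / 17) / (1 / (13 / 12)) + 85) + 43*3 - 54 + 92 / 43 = 474655 / 2924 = 162.33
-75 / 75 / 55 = -1 / 55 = -0.02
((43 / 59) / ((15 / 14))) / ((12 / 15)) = 301 / 354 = 0.85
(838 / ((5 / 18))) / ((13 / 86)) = 1297224 / 65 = 19957.29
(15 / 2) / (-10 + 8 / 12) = -45 / 56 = -0.80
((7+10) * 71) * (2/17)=142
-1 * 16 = -16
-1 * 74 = -74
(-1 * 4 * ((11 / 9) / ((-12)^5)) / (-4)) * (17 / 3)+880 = 5912248133 / 6718464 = 880.00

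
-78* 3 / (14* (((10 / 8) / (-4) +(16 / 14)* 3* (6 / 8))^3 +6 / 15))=-117411840 / 83781241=-1.40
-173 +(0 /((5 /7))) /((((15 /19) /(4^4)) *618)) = -173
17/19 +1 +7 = 169/19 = 8.89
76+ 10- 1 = 85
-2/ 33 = -0.06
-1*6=-6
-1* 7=-7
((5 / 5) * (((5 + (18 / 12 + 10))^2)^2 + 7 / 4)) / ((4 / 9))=10673541 / 64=166774.08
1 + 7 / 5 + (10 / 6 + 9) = 13.07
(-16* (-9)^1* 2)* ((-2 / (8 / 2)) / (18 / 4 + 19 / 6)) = -432 / 23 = -18.78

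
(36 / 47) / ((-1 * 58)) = -18 / 1363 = -0.01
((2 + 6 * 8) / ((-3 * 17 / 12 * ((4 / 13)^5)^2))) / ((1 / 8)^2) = -3446462296225 / 34816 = -98990759.89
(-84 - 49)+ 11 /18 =-2383 /18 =-132.39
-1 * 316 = -316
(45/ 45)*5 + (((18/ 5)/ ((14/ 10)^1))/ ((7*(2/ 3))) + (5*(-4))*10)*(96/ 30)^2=-2495763/ 1225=-2037.36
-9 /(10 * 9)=-1 /10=-0.10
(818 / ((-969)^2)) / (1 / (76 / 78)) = 1636 / 1927341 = 0.00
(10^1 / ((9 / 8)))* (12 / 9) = 320 / 27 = 11.85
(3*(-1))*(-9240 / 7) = 3960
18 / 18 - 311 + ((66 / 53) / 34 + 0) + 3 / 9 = -836930 / 2703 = -309.63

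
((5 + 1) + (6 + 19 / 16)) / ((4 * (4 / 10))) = 1055 / 128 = 8.24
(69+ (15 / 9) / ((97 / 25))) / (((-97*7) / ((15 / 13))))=-101020 / 856219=-0.12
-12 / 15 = -4 / 5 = -0.80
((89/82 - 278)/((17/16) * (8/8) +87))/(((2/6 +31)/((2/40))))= -68121/13575715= -0.01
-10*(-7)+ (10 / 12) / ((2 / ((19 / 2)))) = 73.96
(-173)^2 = 29929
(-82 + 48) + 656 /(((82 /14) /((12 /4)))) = 302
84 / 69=28 / 23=1.22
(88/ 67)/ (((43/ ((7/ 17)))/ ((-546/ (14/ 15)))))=-360360/ 48977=-7.36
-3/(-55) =3/55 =0.05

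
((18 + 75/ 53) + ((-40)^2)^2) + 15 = 2560034.42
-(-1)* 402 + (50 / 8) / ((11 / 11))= 1633 / 4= 408.25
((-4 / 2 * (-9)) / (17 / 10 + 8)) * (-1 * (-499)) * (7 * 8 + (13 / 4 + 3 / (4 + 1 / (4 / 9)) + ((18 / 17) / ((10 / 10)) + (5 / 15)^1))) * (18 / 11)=8399687958 / 90695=92614.68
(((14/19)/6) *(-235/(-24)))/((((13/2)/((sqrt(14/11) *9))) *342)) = 1645 *sqrt(154)/3716856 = 0.01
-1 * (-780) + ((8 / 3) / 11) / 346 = 4453024 / 5709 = 780.00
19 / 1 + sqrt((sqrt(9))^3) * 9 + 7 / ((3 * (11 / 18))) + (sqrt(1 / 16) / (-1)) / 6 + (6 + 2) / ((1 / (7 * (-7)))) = -97475 / 264 + 27 * sqrt(3) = -322.46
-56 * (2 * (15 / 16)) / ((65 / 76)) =-1596 / 13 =-122.77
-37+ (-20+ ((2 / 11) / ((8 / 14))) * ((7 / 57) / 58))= -4145675 / 72732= -57.00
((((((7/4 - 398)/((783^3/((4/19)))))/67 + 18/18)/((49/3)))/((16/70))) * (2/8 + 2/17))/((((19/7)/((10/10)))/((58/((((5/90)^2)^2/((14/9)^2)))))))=14971998435667000/28009924659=534524.77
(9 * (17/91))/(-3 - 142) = -153/13195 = -0.01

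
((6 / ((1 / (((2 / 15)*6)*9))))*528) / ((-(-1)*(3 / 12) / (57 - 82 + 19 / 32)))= -11133936 / 5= -2226787.20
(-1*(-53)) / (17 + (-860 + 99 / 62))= -3286 / 52167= -0.06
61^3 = 226981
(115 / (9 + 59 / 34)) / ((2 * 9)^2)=391 / 11826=0.03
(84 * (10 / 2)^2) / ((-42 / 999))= -49950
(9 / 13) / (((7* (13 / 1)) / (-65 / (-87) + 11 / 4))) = 3651 / 137228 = 0.03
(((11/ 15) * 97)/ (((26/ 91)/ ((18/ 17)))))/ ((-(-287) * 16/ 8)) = 0.46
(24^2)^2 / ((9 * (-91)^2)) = 36864 / 8281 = 4.45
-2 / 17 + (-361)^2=2215455 / 17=130320.88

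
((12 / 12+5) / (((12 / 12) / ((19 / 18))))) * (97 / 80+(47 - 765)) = -1089517 / 240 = -4539.65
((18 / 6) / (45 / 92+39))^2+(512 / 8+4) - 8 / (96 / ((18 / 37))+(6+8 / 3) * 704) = 235562329341 / 3463922602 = 68.00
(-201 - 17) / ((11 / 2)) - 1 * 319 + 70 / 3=-11065 / 33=-335.30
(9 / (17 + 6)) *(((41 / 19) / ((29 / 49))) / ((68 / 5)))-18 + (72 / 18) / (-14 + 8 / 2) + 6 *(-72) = -1940240503 / 4308820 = -450.30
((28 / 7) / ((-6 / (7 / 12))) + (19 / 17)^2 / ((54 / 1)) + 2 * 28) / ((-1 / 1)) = -434114 / 7803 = -55.63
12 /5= 2.40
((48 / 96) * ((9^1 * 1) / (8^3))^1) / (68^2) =9 / 4734976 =0.00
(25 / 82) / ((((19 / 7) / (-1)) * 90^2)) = -7 / 504792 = -0.00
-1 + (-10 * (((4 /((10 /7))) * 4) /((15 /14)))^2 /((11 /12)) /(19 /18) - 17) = -29973738 /26125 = -1147.32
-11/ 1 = -11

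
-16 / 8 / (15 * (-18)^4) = -1 / 787320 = -0.00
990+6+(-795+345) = 546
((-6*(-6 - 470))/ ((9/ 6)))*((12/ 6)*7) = 26656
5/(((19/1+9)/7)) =1.25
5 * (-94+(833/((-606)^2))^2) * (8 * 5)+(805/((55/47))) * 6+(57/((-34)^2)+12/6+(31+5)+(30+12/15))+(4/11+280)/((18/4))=-14541.39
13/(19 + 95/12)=156/323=0.48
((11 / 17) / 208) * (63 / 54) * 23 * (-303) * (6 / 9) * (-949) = 13057583 / 816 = 16001.94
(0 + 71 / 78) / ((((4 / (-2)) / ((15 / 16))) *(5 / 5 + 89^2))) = -355 / 6591104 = -0.00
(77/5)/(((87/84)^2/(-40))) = -482944/841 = -574.25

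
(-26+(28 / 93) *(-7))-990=-94684 / 93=-1018.11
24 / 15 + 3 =23 / 5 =4.60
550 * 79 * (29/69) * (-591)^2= 146703841350/23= 6378427884.78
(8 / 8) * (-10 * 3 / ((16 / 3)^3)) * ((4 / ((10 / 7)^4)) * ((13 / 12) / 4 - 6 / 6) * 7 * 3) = 9529569 / 3276800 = 2.91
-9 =-9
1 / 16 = 0.06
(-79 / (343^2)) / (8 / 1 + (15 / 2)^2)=-316 / 30235793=-0.00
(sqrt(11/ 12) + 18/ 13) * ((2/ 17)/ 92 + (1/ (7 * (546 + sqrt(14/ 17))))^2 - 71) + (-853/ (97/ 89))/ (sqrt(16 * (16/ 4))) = -1511881745449556233351/ 7708290222327392152 - 54250470669005869 * sqrt(33)/ 4584629394722874 - 918 * sqrt(238)/ 44947347007087 - 221 * sqrt(7854)/ 89894694014174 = -264.11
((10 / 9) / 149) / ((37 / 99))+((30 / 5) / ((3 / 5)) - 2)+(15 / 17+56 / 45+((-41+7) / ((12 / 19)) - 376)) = -419.69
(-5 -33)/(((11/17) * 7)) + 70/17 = -5592/1309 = -4.27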